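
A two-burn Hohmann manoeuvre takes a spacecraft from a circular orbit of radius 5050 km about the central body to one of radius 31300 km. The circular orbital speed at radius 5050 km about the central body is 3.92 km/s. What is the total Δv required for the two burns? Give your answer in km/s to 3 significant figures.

Δv = 1.97 km/s

From the circular-orbit relation v² = μ/r at r = 5050 km: μ = v²r = (3.92)² × 5050 = 77600.3 km³/s².
Transfer-ellipse semi-major axis a_t = (r₁ + r₂)/2 = (5050 + 31300)/2 = 18175 km.
At r₁ the circular-orbit speed is v₁ = √(μ/r₁) = 3.920 km/s.
Transfer-orbit speed at r₁ (vis-viva equation): v_p = √[μ(2/r₁ − 1/a_t)] = 5.144 km/s.
First burn Δv₁ = |v_p − v₁| = 1.224 km/s.
At r₂, v₂ = √(μ/r₂) = 1.5746 km/s.
Transfer-orbit speed at r₂: v_a = √[μ(2/r₂ − 1/a_t)] = 0.82998 km/s.
Second burn Δv₂ = |v₂ − v_a| = 0.7446 km/s.
Δv = Δv₁ + Δv₂ = 1.224 + 0.7446 = 1.969 km/s.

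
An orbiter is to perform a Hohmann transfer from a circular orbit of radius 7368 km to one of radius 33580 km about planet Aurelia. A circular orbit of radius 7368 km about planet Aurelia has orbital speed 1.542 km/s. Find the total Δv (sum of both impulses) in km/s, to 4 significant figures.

From the circular-orbit relation v² = μ/r at r = 7368 km: μ = v²r = (1.542)² × 7368 = 17519.4 km³/s².
Semi-major axis of the transfer orbit: a_t = (7368 + 33580)/2 = 20474 km.
At r₁ the circular-orbit speed is v₁ = √(μ/r₁) = 1.5420 km/s.
On the transfer ellipse at r₁, v² = μ(2/r − 1/a) gives v_p = √[μ(2/r₁ − 1/a_t)] = 1.9748 km/s.
First burn Δv₁ = |v_p − v₁| = 0.4328 km/s.
Circular speed at r₂: v₂ = √(μ/r₂) = 0.7223 km/s.
Transfer-orbit speed at r₂: v_a = √[μ(2/r₂ − 1/a_t)] = 0.4333 km/s.
Second burn Δv₂ = |v₂ − v_a| = 0.2890 km/s.
Δv = Δv₁ + Δv₂ = 0.4328 + 0.2890 = 0.7218 km/s.

Δv = 0.7218 km/s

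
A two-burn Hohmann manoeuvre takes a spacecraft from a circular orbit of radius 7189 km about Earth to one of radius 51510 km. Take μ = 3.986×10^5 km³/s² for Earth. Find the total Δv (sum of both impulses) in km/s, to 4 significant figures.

Δv = 3.823 km/s

Transfer-ellipse semi-major axis a_t = (r₁ + r₂)/2 = (7189 + 51510)/2 = 29349.5 km.
Circular speed at r₁: v₁ = √(μ/r₁) = √(3.986×10^5/7189) = 7.4462 km/s.
Transfer-orbit speed at r₁ (v² = μ(2/r − 1/a)): v_p = √[μ(2/r₁ − 1/a_t)] = 9.8646 km/s.
First burn Δv₁ = |v_p − v₁| = 2.418 km/s.
At r₂, v₂ = √(μ/r₂) = 2.782 km/s.
Transfer-orbit speed at r₂: v_a = √[μ(2/r₂ − 1/a_t)] = 1.377 km/s.
Second burn Δv₂ = |v₂ − v_a| = 1.405 km/s.
Total Δv = Δv₁ + Δv₂ = 3.823 km/s.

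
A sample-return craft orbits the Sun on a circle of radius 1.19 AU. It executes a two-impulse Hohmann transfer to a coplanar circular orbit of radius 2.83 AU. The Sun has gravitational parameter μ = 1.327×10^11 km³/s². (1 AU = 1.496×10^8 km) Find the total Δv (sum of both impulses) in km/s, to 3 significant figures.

Δv = 9.18 km/s

In km: r₁ = 1.19 × 1.496×10^8 = 1.78024×10^8 km; r₂ = 2.83 × 1.496×10^8 = 4.23368×10^8 km.
Transfer-ellipse semi-major axis a_t = (r₁ + r₂)/2 = (1.78024×10^8 + 4.23368×10^8)/2 = 3.00696×10^8 km.
At r₁ the circular-orbit speed is v₁ = √(μ/r₁) = 27.302 km/s.
Transfer-orbit speed at r₁ (vis-viva equation): v_p = √[μ(2/r₁ − 1/a_t)] = 32.396 km/s.
First burn Δv₁ = |v_p − v₁| = 5.094 km/s.
At r₂, v₂ = √(μ/r₂) = 17.704 km/s.
Transfer-orbit speed at r₂: v_a = √[μ(2/r₂ − 1/a_t)] = 13.622 km/s.
Second burn Δv₂ = |v₂ − v_a| = 4.082 km/s.
Δv = Δv₁ + Δv₂ = 5.094 + 4.082 = 9.176 km/s.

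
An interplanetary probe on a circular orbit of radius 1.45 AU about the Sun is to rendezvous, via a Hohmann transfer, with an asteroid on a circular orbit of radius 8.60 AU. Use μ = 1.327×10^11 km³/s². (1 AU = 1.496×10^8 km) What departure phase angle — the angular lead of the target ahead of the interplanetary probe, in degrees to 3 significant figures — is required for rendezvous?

In km: r₁ = 1.45 × 1.496×10^8 = 2.1692×10^8 km; r₂ = 8.60 × 1.496×10^8 = 1.28656×10^9 km.
The Hohmann ellipse has a_t = (r₁ + r₂)/2 = 7.5174×10^8 km.
Transfer time t = π√(a_t³/μ) = 1.7775×10^8 s.
The target's mean motion on its circular orbit is ω₂ = √(μ/r₂³) = 7.8939×10^-9 rad/s.
Angle swept by the target during transfer: ω₂·t = 1.403 rad = 80.39°.
Arrival is 180° from departure on the ellipse, so φ = 180° − 80.39° = 99.6°.

φ = 99.6°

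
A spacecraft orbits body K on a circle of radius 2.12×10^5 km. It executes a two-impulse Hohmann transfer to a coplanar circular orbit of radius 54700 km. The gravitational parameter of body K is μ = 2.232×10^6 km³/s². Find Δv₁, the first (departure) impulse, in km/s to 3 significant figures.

The Hohmann ellipse has a_t = (r₁ + r₂)/2 = 1.3335×10^5 km.
On the circular orbit at r = 2.120×10^5 km, v_c = √(μ/r) = 3.245 km/s.
Vis-viva on the transfer ellipse at r = 2.120×10^5 km gives v_t = √[μ(2/r − 1/a_t)] = 2.078 km/s.
Δv₁ = |v_t − v_c| = |2.078 − 3.245| = 1.167 km/s.

Δv₁ = 1.17 km/s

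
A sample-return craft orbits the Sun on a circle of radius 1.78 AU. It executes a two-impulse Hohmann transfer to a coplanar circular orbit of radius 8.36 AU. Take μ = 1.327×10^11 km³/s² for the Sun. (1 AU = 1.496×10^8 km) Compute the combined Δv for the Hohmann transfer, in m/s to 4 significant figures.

In km: r₁ = 1.78 × 1.496×10^8 = 2.66288×10^8 km; r₂ = 8.36 × 1.496×10^8 = 1.250656×10^9 km.
The Hohmann ellipse has a_t = (r₁ + r₂)/2 = 7.58472×10^8 km.
Circular speed at r₁: v₁ = √(μ/r₁) = √(1.327×10^11/2.66288×10^8) = 22.323 km/s.
On the transfer ellipse at r₁, vis-viva gives v_p = √[μ(2/r₁ − 1/a_t)] = 28.665 km/s.
First burn Δv₁ = |v_p − v₁| = 6.342 km/s.
Circular speed at r₂: v₂ = √(μ/r₂) = 10.30 km/s.
Transfer-orbit speed at r₂: v_a = √[μ(2/r₂ − 1/a_t)] = 6.103 km/s.
Second burn Δv₂ = |v₂ − v_a| = 4.197 km/s.
Δv = Δv₁ + Δv₂ = 6.342 + 4.197 = 10.54 km/s.

Δv = 10540 m/s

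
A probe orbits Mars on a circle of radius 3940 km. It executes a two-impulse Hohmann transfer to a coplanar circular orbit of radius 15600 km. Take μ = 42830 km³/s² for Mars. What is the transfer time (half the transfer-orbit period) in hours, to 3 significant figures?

t = 4.07 hours

The Hohmann ellipse has a_t = (r₁ + r₂)/2 = 9770 km.
Half the transfer-orbit period gives t = π√(a_t³/μ) = 14660 s.
Converting: 14660 s ÷ 3600 s/hour = 4.07 hours.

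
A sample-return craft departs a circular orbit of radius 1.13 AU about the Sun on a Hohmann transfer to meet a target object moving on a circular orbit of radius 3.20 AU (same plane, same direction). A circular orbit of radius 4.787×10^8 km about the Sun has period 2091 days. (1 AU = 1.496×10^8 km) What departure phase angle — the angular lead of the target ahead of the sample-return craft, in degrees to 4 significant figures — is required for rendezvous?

φ = 79.83°

From Kepler's third law T² = 4π²r³/μ at r = 4.787×10^8 km, T = 2091 days = 2091 × 86400 s = 1.806624×10^8 s: μ = 4π²r³/T² = 1.32683×10^11 km³/s².
In km: r₁ = 1.13 × 1.496×10^8 = 1.69048×10^8 km; r₂ = 3.20 × 1.496×10^8 = 4.7872×10^8 km.
Transfer-ellipse semi-major axis a_t = (r₁ + r₂)/2 = (1.69048×10^8 + 4.7872×10^8)/2 = 3.23884×10^8 km.
The half-period of the transfer ellipse is t = π√(a_t³/μ) = 5.0272×10^7 s.
The target's mean motion on its circular orbit is ω₂ = √(μ/r₂³) = 3.4776×10^-8 rad/s.
Angle swept by the target during transfer: ω₂·t = 1.7483 rad = 100.17°.
Arrival is 180° from departure on the ellipse, so φ = 180° − 100.17° = 79.83°.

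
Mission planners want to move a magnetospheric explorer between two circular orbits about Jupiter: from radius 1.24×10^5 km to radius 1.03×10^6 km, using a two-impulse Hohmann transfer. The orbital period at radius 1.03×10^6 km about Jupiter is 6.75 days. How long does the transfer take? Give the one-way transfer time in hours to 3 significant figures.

t = 34.0 hours

From Kepler's third law T² = 4π²r³/μ at r = 1.03×10^6 km, T = 6.75 days = 6.75 × 86400 s = 5.832×10^5 s: μ = 4π²r³/T² = 1.26834×10^8 km³/s².
Semi-major axis of the transfer orbit: a_t = (1.240×10^5 + 1.030×10^6)/2 = 5.770×10^5 km.
Half the transfer-orbit period gives t = π√(a_t³/μ) = 1.223×10^5 s.
Converting: 1.223×10^5 s ÷ 3600 s/hour = 34.0 hours.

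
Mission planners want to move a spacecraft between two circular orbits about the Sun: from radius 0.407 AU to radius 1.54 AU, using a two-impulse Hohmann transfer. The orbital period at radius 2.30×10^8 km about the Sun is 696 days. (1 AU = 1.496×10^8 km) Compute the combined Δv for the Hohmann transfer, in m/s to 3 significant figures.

Δv = 20500 m/s

From Kepler's third law T² = 4π²r³/μ at r = 2.30×10^8 km, T = 696 days = 696 × 86400 s = 6.01344×10^7 s: μ = 4π²r³/T² = 1.32830×10^11 km³/s².
In km: r₁ = 0.407 × 1.496×10^8 = 6.08872×10^7 km; r₂ = 1.54 × 1.496×10^8 = 2.30384×10^8 km.
The Hohmann ellipse has a_t = (r₁ + r₂)/2 = 1.456356×10^8 km.
At r₁ the circular-orbit speed is v₁ = √(μ/r₁) = 46.7074 km/s.
Transfer-orbit speed at r₁ (v² = μ(2/r − 1/a)): v_p = √[μ(2/r₁ − 1/a_t)] = 58.7460 km/s.
First burn Δv₁ = |v_p − v₁| = 12.0386 km/s.
Circular speed at r₂: v₂ = √(μ/r₂) = 24.01168 km/s.
Transfer-orbit speed at r₂: v_a = √[μ(2/r₂ − 1/a_t)] = 15.52572 km/s.
Second burn Δv₂ = |v₂ − v_a| = 8.48596 km/s.
Total Δv = Δv₁ + Δv₂ = 20.52 km/s.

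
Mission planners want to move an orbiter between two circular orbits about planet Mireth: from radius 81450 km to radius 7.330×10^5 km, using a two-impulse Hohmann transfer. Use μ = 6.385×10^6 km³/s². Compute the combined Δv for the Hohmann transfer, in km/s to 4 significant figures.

Transfer-ellipse semi-major axis a_t = (r₁ + r₂)/2 = (81450 + 7.330×10^5)/2 = 4.07225×10^5 km.
Circular speed at r₁: v₁ = √(μ/r₁) = √(6.385×10^6/81450) = 8.8539 km/s.
On the transfer ellipse at r₁, vis-viva gives v_p = √[μ(2/r₁ − 1/a_t)] = 11.879 km/s.
First burn Δv₁ = |v_p − v₁| = 3.025 km/s.
At r₂, v₂ = √(μ/r₂) = 2.951 km/s.
Transfer-orbit speed at r₂: v_a = √[μ(2/r₂ − 1/a_t)] = 1.320 km/s.
Second burn Δv₂ = |v₂ − v_a| = 1.631 km/s.
Total Δv = Δv₁ + Δv₂ = 4.656 km/s.

Δv = 4.656 km/s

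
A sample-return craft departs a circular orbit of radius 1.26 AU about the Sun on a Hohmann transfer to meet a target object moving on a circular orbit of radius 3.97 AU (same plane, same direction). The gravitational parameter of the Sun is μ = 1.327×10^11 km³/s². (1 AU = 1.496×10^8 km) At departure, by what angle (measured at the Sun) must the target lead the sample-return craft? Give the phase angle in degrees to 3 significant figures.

In km: r₁ = 1.26 × 1.496×10^8 = 1.88496×10^8 km; r₂ = 3.97 × 1.496×10^8 = 5.93912×10^8 km.
Transfer-ellipse semi-major axis a_t = (r₁ + r₂)/2 = (1.88496×10^8 + 5.93912×10^8)/2 = 3.91204×10^8 km.
Transfer time t = π√(a_t³/μ) = 6.6730×10^7 s.
The target's mean motion on its circular orbit is ω₂ = √(μ/r₂³) = 2.5168×10^-8 rad/s.
Angle swept by the target during transfer: ω₂·t = 1.6795 rad = 96.23°.
The sample-return craft traverses 180° on the transfer ellipse, so the target must lead by 180° − 96.23° = 83.8°.

φ = 83.8°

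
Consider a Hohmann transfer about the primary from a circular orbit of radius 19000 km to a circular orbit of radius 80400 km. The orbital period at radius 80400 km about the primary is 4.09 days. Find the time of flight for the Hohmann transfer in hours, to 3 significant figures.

From Kepler's third law T² = 4π²r³/μ at r = 80400 km, T = 4.09 days = 4.09 × 86400 s = 3.53376×10^5 s: μ = 4π²r³/T² = 1.64306×10^5 km³/s².
Semi-major axis of the transfer orbit: a_t = (19000 + 80400)/2 = 49700 km.
Half the transfer-orbit period gives t = π√(a_t³/μ) = 85870 s.
Converting: 85870 s ÷ 3600 s/hour = 23.9 hours.

t = 23.9 hours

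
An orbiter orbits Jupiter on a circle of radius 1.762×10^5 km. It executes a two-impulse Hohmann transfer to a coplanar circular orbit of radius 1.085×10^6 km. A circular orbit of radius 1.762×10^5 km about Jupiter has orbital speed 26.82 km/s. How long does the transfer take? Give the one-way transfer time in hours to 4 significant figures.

t = 38.82 hours

From the circular-orbit relation v² = μ/r at r = 1.762×10^5 km: μ = v²r = (26.82)² × 1.762×10^5 = 1.26743×10^8 km³/s².
Semi-major axis of the transfer orbit: a_t = (1.762×10^5 + 1.085×10^6)/2 = 6.306×10^5 km.
Half the transfer-orbit period gives t = π√(a_t³/μ) = 1.3974×10^5 s.
Converting: 1.3974×10^5 s ÷ 3600 s/hour = 38.82 hours.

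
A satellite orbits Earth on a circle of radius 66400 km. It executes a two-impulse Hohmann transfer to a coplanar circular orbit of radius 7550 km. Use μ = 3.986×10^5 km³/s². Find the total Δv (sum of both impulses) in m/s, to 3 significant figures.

Δv = 3810 m/s

Transfer-ellipse semi-major axis a_t = (r₁ + r₂)/2 = (66400 + 7550)/2 = 36975 km.
At r₁ the circular-orbit speed is v₁ = √(μ/r₁) = 2.450 km/s.
Transfer-orbit speed at r₁ (vis-viva): v_a = √[μ(2/r₁ − 1/a_t)] = 1.107 km/s.
First burn Δv₁ = |v_a − v₁| = 1.343 km/s.
At r₂, v₂ = √(μ/r₂) = 7.266 km/s.
Transfer-orbit speed at r₂: v_p = √[μ(2/r₂ − 1/a_t)] = 9.737 km/s.
Second burn Δv₂ = |v₂ − v_p| = 2.471 km/s.
Total Δv = Δv₁ + Δv₂ = 3.814 km/s.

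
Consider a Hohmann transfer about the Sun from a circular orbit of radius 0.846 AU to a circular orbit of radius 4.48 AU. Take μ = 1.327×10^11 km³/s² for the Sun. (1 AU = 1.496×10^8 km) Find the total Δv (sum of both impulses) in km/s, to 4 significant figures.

Δv = 15.76 km/s

In km: r₁ = 0.846 × 1.496×10^8 = 1.265616×10^8 km; r₂ = 4.48 × 1.496×10^8 = 6.70208×10^8 km.
The Hohmann ellipse has a_t = (r₁ + r₂)/2 = 3.983848×10^8 km.
Circular speed at r₁: v₁ = √(μ/r₁) = √(1.327×10^11/1.265616×10^8) = 32.381 km/s.
On the transfer ellipse at r₁, vis-viva gives v_p = √[μ(2/r₁ − 1/a_t)] = 41.999 km/s.
First burn Δv₁ = |v_p − v₁| = 9.618 km/s.
Circular speed at r₂: v₂ = √(μ/r₂) = 14.071 km/s.
Transfer-orbit speed at r₂: v_a = √[μ(2/r₂ − 1/a_t)] = 7.9310 km/s.
Second burn Δv₂ = |v₂ − v_a| = 6.140 km/s.
Total Δv = Δv₁ + Δv₂ = 15.76 km/s.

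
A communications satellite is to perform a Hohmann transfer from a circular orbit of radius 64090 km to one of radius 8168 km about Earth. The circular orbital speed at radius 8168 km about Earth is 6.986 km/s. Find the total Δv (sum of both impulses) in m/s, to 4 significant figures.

Δv = 3627 m/s

From the circular-orbit relation v² = μ/r at r = 8168 km: μ = v²r = (6.986)² × 8168 = 3.98633×10^5 km³/s².
Semi-major axis of the transfer orbit: a_t = (64090 + 8168)/2 = 36129 km.
At r₁ the circular-orbit speed is v₁ = √(μ/r₁) = 2.494 km/s.
Transfer-orbit speed at r₁ (v² = μ(2/r − 1/a)): v_a = √[μ(2/r₁ − 1/a_t)] = 1.186 km/s.
First burn Δv₁ = |v_a − v₁| = 1.308 km/s.
Circular speed at r₂: v₂ = √(μ/r₂) = 6.986 km/s.
Transfer-orbit speed at r₂: v_p = √[μ(2/r₂ − 1/a_t)] = 9.305 km/s.
Second burn Δv₂ = |v₂ − v_p| = 2.319 km/s.
Total Δv = Δv₁ + Δv₂ = 3.627 km/s.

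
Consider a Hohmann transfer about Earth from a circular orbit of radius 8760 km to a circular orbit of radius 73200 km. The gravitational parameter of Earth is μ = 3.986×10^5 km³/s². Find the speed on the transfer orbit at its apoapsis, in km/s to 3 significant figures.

v = 1.08 km/s

Semi-major axis of the transfer orbit: a_t = (8760 + 73200)/2 = 40980 km.
The apoapsis of the transfer ellipse is at r = 73200 km.
From the vis-viva equation, v = √[μ(2/r − 1/a_t)] = 1.079 km/s.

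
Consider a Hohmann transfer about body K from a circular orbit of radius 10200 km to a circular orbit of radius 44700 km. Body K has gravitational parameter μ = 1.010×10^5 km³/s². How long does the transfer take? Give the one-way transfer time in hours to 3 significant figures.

t = 12.5 hours

Transfer-ellipse semi-major axis a_t = (r₁ + r₂)/2 = (10200 + 44700)/2 = 27450 km.
Transfer time t = π√(a_t³/μ) = π√((27450)³ / 1.010×10^5) = 44960 s.
Converting: 44960 s ÷ 3600 s/hour = 12.5 hours.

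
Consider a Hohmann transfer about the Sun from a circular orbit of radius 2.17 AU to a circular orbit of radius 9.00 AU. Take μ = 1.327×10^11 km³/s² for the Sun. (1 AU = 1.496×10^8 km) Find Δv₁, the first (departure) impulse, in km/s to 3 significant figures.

In km: r₁ = 2.17 × 1.496×10^8 = 3.24632×10^8 km; r₂ = 9.00 × 1.496×10^8 = 1.3464×10^9 km.
Transfer-ellipse semi-major axis a_t = (r₁ + r₂)/2 = (3.24632×10^8 + 1.3464×10^9)/2 = 8.35516×10^8 km.
Circular speed at r = 3.24632×10^8 km: v_c = √(μ/r) = 20.218 km/s.
Transfer-orbit speed at the same r (vis-viva, a = a_t): v_t = √[μ(2/r − 1/a_t)] = 25.665 km/s.
Δv₁ = |v_t − v_c| = |25.665 − 20.218| = 5.447 km/s.

Δv₁ = 5.45 km/s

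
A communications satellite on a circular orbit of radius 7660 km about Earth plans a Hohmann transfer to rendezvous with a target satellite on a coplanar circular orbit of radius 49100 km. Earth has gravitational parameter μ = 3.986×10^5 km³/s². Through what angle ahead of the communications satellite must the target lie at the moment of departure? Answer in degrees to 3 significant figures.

φ = 101°

Transfer-ellipse semi-major axis a_t = (r₁ + r₂)/2 = (7660 + 49100)/2 = 28380 km.
The half-period of the transfer ellipse is t = π√(a_t³/μ) = 23790 s.
Target angular speed ω₂ = √(μ/r₂³) = 5.803×10^-5 rad/s.
Angle swept by the target during transfer: ω₂·t = 1.3805 rad = 79.10°.
The communications satellite traverses 180° on the transfer ellipse, so the target must lead by 180° − 79.10° = 101°.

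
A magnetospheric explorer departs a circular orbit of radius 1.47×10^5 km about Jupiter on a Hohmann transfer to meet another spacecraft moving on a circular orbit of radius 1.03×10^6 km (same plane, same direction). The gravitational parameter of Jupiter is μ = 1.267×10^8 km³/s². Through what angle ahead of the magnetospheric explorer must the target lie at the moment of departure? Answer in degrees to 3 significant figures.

The Hohmann ellipse has a_t = (r₁ + r₂)/2 = 5.885×10^5 km.
Transfer time t = π√(a_t³/μ) = 1.2600×10^5 s.
The target's mean motion on its circular orbit is ω₂ = √(μ/r₂³) = 1.0768×10^-5 rad/s.
Angle swept by the target during transfer: ω₂·t = 1.3568 rad = 77.74°.
The magnetospheric explorer traverses 180° on the transfer ellipse, so the target must lead by 180° − 77.74° = 102°.

φ = 102°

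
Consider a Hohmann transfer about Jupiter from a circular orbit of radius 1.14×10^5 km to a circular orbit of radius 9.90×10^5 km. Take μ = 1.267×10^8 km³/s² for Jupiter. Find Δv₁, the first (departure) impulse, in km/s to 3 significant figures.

Δv₁ = 11.3 km/s

The Hohmann ellipse has a_t = (r₁ + r₂)/2 = 5.520×10^5 km.
Circular speed at r = 1.140×10^5 km: v_c = √(μ/r) = 33.34 km/s.
Vis-viva on the transfer ellipse at r = 1.140×10^5 km gives v_t = √[μ(2/r − 1/a_t)] = 44.65 km/s.
Δv₁ = |v_t − v_c| = |44.65 − 33.34| = 11.31 km/s.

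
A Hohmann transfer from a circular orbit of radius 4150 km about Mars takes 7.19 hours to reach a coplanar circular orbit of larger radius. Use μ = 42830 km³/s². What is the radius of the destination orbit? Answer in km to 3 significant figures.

r₂ = 24400 km

Transfer time t = 7.19 hours = 25884 s, and t = π√(a_t³/μ).
So a_t = (μ t²/π²)^(1/3) = (42830 × (25884)² / π²)^(1/3) = 14273 km.
Since a_t = (r₁ + r₂)/2, r₂ = 2a_t − r₁ = 2×14273 − 4150 = 24396 km.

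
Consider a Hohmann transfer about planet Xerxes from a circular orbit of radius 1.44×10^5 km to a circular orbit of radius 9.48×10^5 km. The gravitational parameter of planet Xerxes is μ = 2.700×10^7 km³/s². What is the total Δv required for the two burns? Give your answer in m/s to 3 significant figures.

Semi-major axis of the transfer orbit: a_t = (1.440×10^5 + 9.480×10^5)/2 = 5.460×10^5 km.
At r₁ the circular-orbit speed is v₁ = √(μ/r₁) = 13.69 km/s.
Transfer-orbit speed at r₁ (v² = μ(2/r − 1/a)): v_p = √[μ(2/r₁ − 1/a_t)] = 18.04 km/s.
First burn Δv₁ = |v_p − v₁| = 4.350 km/s.
Circular speed at r₂: v₂ = √(μ/r₂) = 5.337 km/s.
Transfer-orbit speed at r₂: v_a = √[μ(2/r₂ − 1/a_t)] = 2.741 km/s.
Second burn Δv₂ = |v₂ − v_a| = 2.596 km/s.
Total Δv = Δv₁ + Δv₂ = 6.946 km/s.

Δv = 6950 m/s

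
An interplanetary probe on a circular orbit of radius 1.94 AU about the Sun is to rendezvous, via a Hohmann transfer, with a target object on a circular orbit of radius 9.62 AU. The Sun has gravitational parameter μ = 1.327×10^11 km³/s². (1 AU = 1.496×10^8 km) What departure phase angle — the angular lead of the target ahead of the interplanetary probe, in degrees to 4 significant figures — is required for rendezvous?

In km: r₁ = 1.94 × 1.496×10^8 = 2.90224×10^8 km; r₂ = 9.62 × 1.496×10^8 = 1.439152×10^9 km.
Transfer-ellipse semi-major axis a_t = (r₁ + r₂)/2 = (2.90224×10^8 + 1.439152×10^9)/2 = 8.64688×10^8 km.
The half-period of the transfer ellipse is t = π√(a_t³/μ) = 2.1928×10^8 s.
The target's mean motion on its circular orbit is ω₂ = √(μ/r₂³) = 6.6723×10^-9 rad/s.
Angle swept by the target during transfer: ω₂·t = 1.4631 rad = 83.83°.
The interplanetary probe traverses 180° on the transfer ellipse, so the target must lead by 180° − 83.83° = 96.17°.

φ = 96.17°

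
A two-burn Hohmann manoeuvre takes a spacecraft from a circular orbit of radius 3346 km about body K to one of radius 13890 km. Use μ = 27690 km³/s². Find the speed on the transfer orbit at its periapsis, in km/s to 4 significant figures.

Semi-major axis of the transfer orbit: a_t = (3346 + 13890)/2 = 8618 km.
The periapsis of the transfer ellipse is at r = 3346 km.
Vis-viva: v = √[μ(2/r − 1/a_t)] = √[27690 × (2/3346 − 1/8618)] = 3.652 km/s.

v = 3.652 km/s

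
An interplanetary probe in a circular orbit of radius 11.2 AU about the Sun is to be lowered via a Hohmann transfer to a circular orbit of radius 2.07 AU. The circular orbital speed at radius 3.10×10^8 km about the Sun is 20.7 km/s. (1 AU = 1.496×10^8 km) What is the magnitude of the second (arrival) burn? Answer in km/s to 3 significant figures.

From the circular-orbit relation v² = μ/r at r = 3.10×10^8 km: μ = v²r = (20.7)² × 3.10×10^8 = 1.32832×10^11 km³/s².
In km: r₁ = 11.2 × 1.496×10^8 = 1.67552×10^9 km; r₂ = 2.07 × 1.496×10^8 = 3.09672×10^8 km.
The Hohmann ellipse has a_t = (r₁ + r₂)/2 = 9.92596×10^8 km.
On the circular orbit at r = 3.09672×10^8 km, v_c = √(μ/r) = 20.711 km/s.
Transfer-orbit speed at the same r (vis-viva, a = a_t): v_t = √[μ(2/r − 1/a_t)] = 26.908 km/s.
Δv₂ = |v_t − v_c| = |26.908 − 20.711| = 6.197 km/s.

Δv₂ = 6.20 km/s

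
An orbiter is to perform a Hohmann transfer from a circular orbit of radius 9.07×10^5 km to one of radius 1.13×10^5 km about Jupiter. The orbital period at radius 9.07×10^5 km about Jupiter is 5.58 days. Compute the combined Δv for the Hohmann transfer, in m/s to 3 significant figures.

Δv = 17400 m/s

From Kepler's third law T² = 4π²r³/μ at r = 9.07×10^5 km, T = 5.58 days = 5.58 × 86400 s = 4.82112×10^5 s: μ = 4π²r³/T² = 1.26732×10^8 km³/s².
The Hohmann ellipse has a_t = (r₁ + r₂)/2 = 5.100×10^5 km.
At r₁ the circular-orbit speed is v₁ = √(μ/r₁) = 11.821 km/s.
On the transfer ellipse at r₁, v² = μ(2/r − 1/a) gives v_a = √[μ(2/r₁ − 1/a_t)] = 5.5641 km/s.
First burn Δv₁ = |v_a − v₁| = 6.257 km/s.
At r₂, v₂ = √(μ/r₂) = 33.49 km/s.
Transfer-orbit speed at r₂: v_p = √[μ(2/r₂ − 1/a_t)] = 44.66 km/s.
Second burn Δv₂ = |v₂ − v_p| = 11.17 km/s.
Δv = Δv₁ + Δv₂ = 6.257 + 11.17 = 17.43 km/s.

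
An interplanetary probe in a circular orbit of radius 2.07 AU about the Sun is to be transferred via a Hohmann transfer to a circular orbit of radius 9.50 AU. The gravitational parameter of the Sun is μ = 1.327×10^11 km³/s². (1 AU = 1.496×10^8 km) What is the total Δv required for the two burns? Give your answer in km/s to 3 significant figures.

Δv = 9.71 km/s

In km: r₁ = 2.07 × 1.496×10^8 = 3.09672×10^8 km; r₂ = 9.50 × 1.496×10^8 = 1.4212×10^9 km.
Semi-major axis of the transfer orbit: a_t = (3.09672×10^8 + 1.4212×10^9)/2 = 8.65436×10^8 km.
Circular speed at r₁: v₁ = √(μ/r₁) = √(1.327×10^11/3.09672×10^8) = 20.7007 km/s.
Transfer-orbit speed at r₁ (v² = μ(2/r − 1/a)): v_p = √[μ(2/r₁ − 1/a_t)] = 26.5274 km/s.
First burn Δv₁ = |v_p − v₁| = 5.8267 km/s.
At r₂, v₂ = √(μ/r₂) = 9.6629 km/s.
Transfer-orbit speed at r₂: v_a = √[μ(2/r₂ − 1/a_t)] = 5.7802 km/s.
Second burn Δv₂ = |v₂ − v_a| = 3.8827 km/s.
Δv = Δv₁ + Δv₂ = 5.8267 + 3.8827 = 9.709 km/s.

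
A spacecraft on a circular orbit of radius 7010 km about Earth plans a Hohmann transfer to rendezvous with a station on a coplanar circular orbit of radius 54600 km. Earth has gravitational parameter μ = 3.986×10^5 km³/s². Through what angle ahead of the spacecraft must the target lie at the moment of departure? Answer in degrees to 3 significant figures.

φ = 104°

Semi-major axis of the transfer orbit: a_t = (7010 + 54600)/2 = 30805 km.
Transfer time t = π√(a_t³/μ) = 26904 s.
The target's mean motion on its circular orbit is ω₂ = √(μ/r₂³) = 4.9486×10^-5 rad/s.
Angle swept by the target during transfer: ω₂·t = 1.3314 rad = 76.28°.
Arrival is 180° from departure on the ellipse, so φ = 180° − 76.28° = 104°.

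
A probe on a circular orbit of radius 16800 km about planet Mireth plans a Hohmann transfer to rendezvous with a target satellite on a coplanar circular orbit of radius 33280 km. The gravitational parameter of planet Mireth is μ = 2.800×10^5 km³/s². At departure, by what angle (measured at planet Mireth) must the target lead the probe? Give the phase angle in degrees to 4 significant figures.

φ = 62.52°

The Hohmann ellipse has a_t = (r₁ + r₂)/2 = 25040 km.
Transfer time t = π√(a_t³/μ) = 23524.6 s.
The target's mean motion on its circular orbit is ω₂ = √(μ/r₂³) = 8.71574×10^-5 rad/s.
Angle swept by the target during transfer: ω₂·t = 2.05034 rad = 117.48°.
The probe traverses 180° on the transfer ellipse, so the target must lead by 180° − 117.48° = 62.52°.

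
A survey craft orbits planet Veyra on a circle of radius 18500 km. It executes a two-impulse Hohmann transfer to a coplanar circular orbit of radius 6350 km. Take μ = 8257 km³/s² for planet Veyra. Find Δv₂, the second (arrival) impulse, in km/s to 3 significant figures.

Δv₂ = 0.251 km/s

Transfer-ellipse semi-major axis a_t = (r₁ + r₂)/2 = (18500 + 6350)/2 = 12425 km.
Circular speed at r = 6350 km: v_c = √(μ/r) = 1.1403 km/s.
Vis-viva on the transfer ellipse at r = 6350 km gives v_t = √[μ(2/r − 1/a_t)] = 1.3914 km/s.
Δv₂ = |v_t − v_c| = |1.3914 − 1.1403| = 0.2511 km/s.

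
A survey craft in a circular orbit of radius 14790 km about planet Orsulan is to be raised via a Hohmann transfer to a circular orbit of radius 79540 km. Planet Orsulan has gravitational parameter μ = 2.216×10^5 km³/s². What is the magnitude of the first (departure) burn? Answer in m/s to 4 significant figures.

Transfer-ellipse semi-major axis a_t = (r₁ + r₂)/2 = (14790 + 79540)/2 = 47165 km.
Circular speed at r = 14790 km: v_c = √(μ/r) = 3.871 km/s.
Vis-viva on the transfer ellipse at r = 14790 km gives v_t = √[μ(2/r − 1/a_t)] = 5.027 km/s.
Δv₁ = |v_t − v_c| = |5.027 − 3.871| = 1.156 km/s.

Δv₁ = 1156 m/s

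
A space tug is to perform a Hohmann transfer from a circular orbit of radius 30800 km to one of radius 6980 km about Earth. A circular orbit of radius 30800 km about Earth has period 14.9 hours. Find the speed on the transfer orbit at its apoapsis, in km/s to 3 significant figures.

v = 2.19 km/s

From Kepler's third law T² = 4π²r³/μ at r = 30800 km, T = 14.9 hours = 14.9 × 3600 s = 53640 s: μ = 4π²r³/T² = 4.00898×10^5 km³/s².
Semi-major axis of the transfer orbit: a_t = (30800 + 6980)/2 = 18890 km.
The apoapsis of the transfer ellipse is at r = 30800 km.
From the vis-viva equation, v = √[μ(2/r − 1/a_t)] = 2.193 km/s.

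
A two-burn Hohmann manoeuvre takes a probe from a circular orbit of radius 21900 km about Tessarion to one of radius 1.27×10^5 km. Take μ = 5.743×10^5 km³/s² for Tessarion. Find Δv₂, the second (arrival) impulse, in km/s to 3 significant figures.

The Hohmann ellipse has a_t = (r₁ + r₂)/2 = 74450 km.
On the circular orbit at r = 1.270×10^5 km, v_c = √(μ/r) = 2.1265 km/s.
Transfer-orbit speed at the same r (vis-viva, a = a_t): v_t = √[μ(2/r − 1/a_t)] = 1.1533 km/s.
Δv₂ = |v_t − v_c| = |1.1533 − 2.1265| = 0.9732 km/s.

Δv₂ = 0.973 km/s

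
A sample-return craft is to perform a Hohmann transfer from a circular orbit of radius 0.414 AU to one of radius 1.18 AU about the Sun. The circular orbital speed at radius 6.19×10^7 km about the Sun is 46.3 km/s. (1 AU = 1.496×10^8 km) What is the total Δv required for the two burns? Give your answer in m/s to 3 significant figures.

Δv = 17700 m/s

From the circular-orbit relation v² = μ/r at r = 6.19×10^7 km: μ = v²r = (46.3)² × 6.19×10^7 = 1.32694×10^11 km³/s².
In km: r₁ = 0.414 × 1.496×10^8 = 6.19344×10^7 km; r₂ = 1.18 × 1.496×10^8 = 1.76528×10^8 km.
Semi-major axis of the transfer orbit: a_t = (6.19344×10^7 + 1.76528×10^8)/2 = 1.192312×10^8 km.
At r₁ the circular-orbit speed is v₁ = √(μ/r₁) = 46.29 km/s.
Transfer-orbit speed at r₁ (v² = μ(2/r − 1/a)): v_p = √[μ(2/r₁ − 1/a_t)] = 56.32 km/s.
First burn Δv₁ = |v_p − v₁| = 10.03 km/s.
At r₂, v₂ = √(μ/r₂) = 27.417 km/s.
Transfer-orbit speed at r₂: v_a = √[μ(2/r₂ − 1/a_t)] = 19.760 km/s.
Second burn Δv₂ = |v₂ − v_a| = 7.657 km/s.
Δv = Δv₁ + Δv₂ = 10.03 + 7.657 = 17.69 km/s.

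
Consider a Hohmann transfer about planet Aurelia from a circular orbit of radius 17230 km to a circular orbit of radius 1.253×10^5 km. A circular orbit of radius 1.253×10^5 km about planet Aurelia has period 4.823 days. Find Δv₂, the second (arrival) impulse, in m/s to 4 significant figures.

Δv₂ = 960.3 m/s

From Kepler's third law T² = 4π²r³/μ at r = 1.253×10^5 km, T = 4.823 days = 4.823 × 86400 s = 4.167072×10^5 s: μ = 4π²r³/T² = 4.47251×10^5 km³/s².
Semi-major axis of the transfer orbit: a_t = (17230 + 1.253×10^5)/2 = 71265 km.
Circular speed at r = 1.253×10^5 km: v_c = √(μ/r) = 1.8893 km/s.
Vis-viva on the transfer ellipse at r = 1.253×10^5 km gives v_t = √[μ(2/r − 1/a_t)] = 0.92898 km/s.
Δv₂ = |v_t − v_c| = |0.92898 − 1.8893| = 0.9603 km/s.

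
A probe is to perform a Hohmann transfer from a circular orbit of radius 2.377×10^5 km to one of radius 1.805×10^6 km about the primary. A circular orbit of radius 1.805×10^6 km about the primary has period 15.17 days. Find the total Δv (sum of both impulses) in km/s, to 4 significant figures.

Δv = 12.33 km/s

From Kepler's third law T² = 4π²r³/μ at r = 1.805×10^6 km, T = 15.17 days = 15.17 × 86400 s = 1.310688×10^6 s: μ = 4π²r³/T² = 1.35143×10^8 km³/s².
Transfer-ellipse semi-major axis a_t = (r₁ + r₂)/2 = (2.377×10^5 + 1.805×10^6)/2 = 1.02135×10^6 km.
At r₁ the circular-orbit speed is v₁ = √(μ/r₁) = 23.844 km/s.
On the transfer ellipse at r₁, vis-viva gives v_p = √[μ(2/r₁ − 1/a_t)] = 31.698 km/s.
First burn Δv₁ = |v_p − v₁| = 7.854 km/s.
Circular speed at r₂: v₂ = √(μ/r₂) = 8.653 km/s.
Transfer-orbit speed at r₂: v_a = √[μ(2/r₂ − 1/a_t)] = 4.174 km/s.
Second burn Δv₂ = |v₂ − v_a| = 4.479 km/s.
Δv = Δv₁ + Δv₂ = 7.854 + 4.479 = 12.33 km/s.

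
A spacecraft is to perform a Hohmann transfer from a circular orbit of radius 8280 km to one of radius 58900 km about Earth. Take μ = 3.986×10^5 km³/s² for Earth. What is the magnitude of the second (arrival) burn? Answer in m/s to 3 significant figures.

Semi-major axis of the transfer orbit: a_t = (8280 + 58900)/2 = 33590 km.
Circular speed at r = 58900 km: v_c = √(μ/r) = 2.6014 km/s.
Transfer-orbit speed at the same r (vis-viva, a = a_t): v_t = √[μ(2/r − 1/a_t)] = 1.2916 km/s.
Δv₂ = |v_t − v_c| = |1.2916 − 2.6014| = 1.310 km/s.

Δv₂ = 1310 m/s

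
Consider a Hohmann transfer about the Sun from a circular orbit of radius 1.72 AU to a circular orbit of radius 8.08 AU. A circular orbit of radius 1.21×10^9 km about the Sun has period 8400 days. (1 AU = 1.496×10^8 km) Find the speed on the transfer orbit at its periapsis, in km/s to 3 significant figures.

From Kepler's third law T² = 4π²r³/μ at r = 1.21×10^9 km, T = 8400 days = 8400 × 86400 s = 7.2576×10^8 s: μ = 4π²r³/T² = 1.32779×10^11 km³/s².
In km: r₁ = 1.72 × 1.496×10^8 = 2.57312×10^8 km; r₂ = 8.08 × 1.496×10^8 = 1.208768×10^9 km.
The Hohmann ellipse has a_t = (r₁ + r₂)/2 = 7.3304×10^8 km.
At periapsis, r = 2.57312×10^8 km.
From the vis-viva equation, v = √[μ(2/r − 1/a_t)] = 29.17 km/s.

v = 29.2 km/s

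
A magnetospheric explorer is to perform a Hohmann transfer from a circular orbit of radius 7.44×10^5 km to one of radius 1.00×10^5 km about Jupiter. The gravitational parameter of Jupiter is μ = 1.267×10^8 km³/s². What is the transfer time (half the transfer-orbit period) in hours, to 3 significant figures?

t = 21.3 hours

Semi-major axis of the transfer orbit: a_t = (7.440×10^5 + 1.000×10^5)/2 = 4.220×10^5 km.
By Kepler's third law the transfer-orbit period is T = 2π√(a_t³/μ), so t = T/2 = 76510 s.
Converting: 76510 s ÷ 3600 s/hour = 21.3 hours.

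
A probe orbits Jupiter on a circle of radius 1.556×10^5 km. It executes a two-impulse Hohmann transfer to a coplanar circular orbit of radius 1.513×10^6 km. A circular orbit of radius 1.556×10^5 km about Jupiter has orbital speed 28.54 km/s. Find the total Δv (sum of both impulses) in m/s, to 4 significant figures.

From the circular-orbit relation v² = μ/r at r = 1.556×10^5 km: μ = v²r = (28.54)² × 1.556×10^5 = 1.26741×10^8 km³/s².
Semi-major axis of the transfer orbit: a_t = (1.556×10^5 + 1.513×10^6)/2 = 8.343×10^5 km.
At r₁ the circular-orbit speed is v₁ = √(μ/r₁) = 28.540 km/s.
Transfer-orbit speed at r₁ (v² = μ(2/r − 1/a)): v_p = √[μ(2/r₁ − 1/a_t)] = 38.434 km/s.
First burn Δv₁ = |v_p − v₁| = 9.894 km/s.
Circular speed at r₂: v₂ = √(μ/r₂) = 9.1525 km/s.
Transfer-orbit speed at r₂: v_a = √[μ(2/r₂ − 1/a_t)] = 3.9526 km/s.
Second burn Δv₂ = |v₂ − v_a| = 5.200 km/s.
Δv = Δv₁ + Δv₂ = 9.894 + 5.200 = 15.09 km/s.

Δv = 15090 m/s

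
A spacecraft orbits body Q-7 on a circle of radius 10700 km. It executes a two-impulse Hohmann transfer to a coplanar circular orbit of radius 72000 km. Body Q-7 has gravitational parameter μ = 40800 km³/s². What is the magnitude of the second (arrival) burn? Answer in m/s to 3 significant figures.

Δv₂ = 370 m/s

The Hohmann ellipse has a_t = (r₁ + r₂)/2 = 41350 km.
Circular speed at r = 72000 km: v_c = √(μ/r) = 0.75277 km/s.
Transfer-orbit speed at the same r (vis-viva, a = a_t): v_t = √[μ(2/r − 1/a_t)] = 0.38293 km/s.
Δv₂ = |v_t − v_c| = |0.38293 − 0.75277| = 0.3698 km/s.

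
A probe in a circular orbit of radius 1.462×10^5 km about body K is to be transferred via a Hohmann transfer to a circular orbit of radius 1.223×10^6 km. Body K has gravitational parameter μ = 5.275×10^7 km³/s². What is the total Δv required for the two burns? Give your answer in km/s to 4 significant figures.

Δv = 9.926 km/s

Transfer-ellipse semi-major axis a_t = (r₁ + r₂)/2 = (1.462×10^5 + 1.223×10^6)/2 = 6.846×10^5 km.
At r₁ the circular-orbit speed is v₁ = √(μ/r₁) = 18.995 km/s.
Transfer-orbit speed at r₁ (vis-viva): v_p = √[μ(2/r₁ − 1/a_t)] = 25.388 km/s.
First burn Δv₁ = |v_p − v₁| = 6.393 km/s.
At r₂, v₂ = √(μ/r₂) = 6.56747 km/s.
Transfer-orbit speed at r₂: v_a = √[μ(2/r₂ − 1/a_t)] = 3.03496 km/s.
Second burn Δv₂ = |v₂ − v_a| = 3.533 km/s.
Total Δv = Δv₁ + Δv₂ = 9.926 km/s.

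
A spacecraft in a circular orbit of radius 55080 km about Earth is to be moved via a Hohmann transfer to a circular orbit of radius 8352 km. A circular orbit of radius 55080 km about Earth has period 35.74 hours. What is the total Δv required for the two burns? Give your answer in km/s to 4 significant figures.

From Kepler's third law T² = 4π²r³/μ at r = 55080 km, T = 35.74 hours = 35.74 × 3600 s = 1.28664×10^5 s: μ = 4π²r³/T² = 3.98499×10^5 km³/s².
Semi-major axis of the transfer orbit: a_t = (55080 + 8352)/2 = 31716 km.
At r₁ the circular-orbit speed is v₁ = √(μ/r₁) = 2.6898 km/s.
On the transfer ellipse at r₁, vis-viva gives v_a = √[μ(2/r₁ − 1/a_t)] = 1.3803 km/s.
First burn Δv₁ = |v_a − v₁| = 1.3095 km/s.
At r₂, v₂ = √(μ/r₂) = 6.90746 km/s.
Transfer-orbit speed at r₂: v_p = √[μ(2/r₂ − 1/a_t)] = 9.10283 km/s.
Second burn Δv₂ = |v₂ − v_p| = 2.1954 km/s.
Δv = Δv₁ + Δv₂ = 1.3095 + 2.1954 = 3.505 km/s.

Δv = 3.505 km/s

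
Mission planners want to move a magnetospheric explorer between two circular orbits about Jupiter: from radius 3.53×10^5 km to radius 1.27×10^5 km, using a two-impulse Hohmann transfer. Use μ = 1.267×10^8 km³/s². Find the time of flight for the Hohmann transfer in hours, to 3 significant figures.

Semi-major axis of the transfer orbit: a_t = (3.530×10^5 + 1.270×10^5)/2 = 2.400×10^5 km.
Transfer time t = π√(a_t³/μ) = π√((2.400×10^5)³ / 1.267×10^8) = 32820 s.
Converting: 32820 s ÷ 3600 s/hour = 9.12 hours.

t = 9.12 hours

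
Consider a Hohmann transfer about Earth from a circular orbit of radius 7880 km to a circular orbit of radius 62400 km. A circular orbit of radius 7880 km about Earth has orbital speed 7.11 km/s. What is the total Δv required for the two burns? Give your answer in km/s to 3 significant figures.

From the circular-orbit relation v² = μ/r at r = 7880 km: μ = v²r = (7.11)² × 7880 = 3.98351×10^5 km³/s².
The Hohmann ellipse has a_t = (r₁ + r₂)/2 = 35140 km.
At r₁ the circular-orbit speed is v₁ = √(μ/r₁) = 7.110 km/s.
Transfer-orbit speed at r₁ (v² = μ(2/r − 1/a)): v_p = √[μ(2/r₁ − 1/a_t)] = 9.475 km/s.
First burn Δv₁ = |v_p − v₁| = 2.365 km/s.
Circular speed at r₂: v₂ = √(μ/r₂) = 2.5266 km/s.
Transfer-orbit speed at r₂: v_a = √[μ(2/r₂ − 1/a_t)] = 1.1965 km/s.
Second burn Δv₂ = |v₂ − v_a| = 1.330 km/s.
Δv = Δv₁ + Δv₂ = 2.365 + 1.330 = 3.695 km/s.

Δv = 3.69 km/s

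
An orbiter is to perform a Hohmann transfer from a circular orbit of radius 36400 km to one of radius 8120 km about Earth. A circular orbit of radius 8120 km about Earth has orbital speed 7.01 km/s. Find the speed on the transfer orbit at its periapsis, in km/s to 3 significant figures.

v = 8.96 km/s

From the circular-orbit relation v² = μ/r at r = 8120 km: μ = v²r = (7.01)² × 8120 = 3.99018×10^5 km³/s².
Transfer-ellipse semi-major axis a_t = (r₁ + r₂)/2 = (36400 + 8120)/2 = 22260 km.
The periapsis of the transfer ellipse is at r = 8120 km.
From the vis-viva equation, v = √[μ(2/r − 1/a_t)] = 8.964 km/s.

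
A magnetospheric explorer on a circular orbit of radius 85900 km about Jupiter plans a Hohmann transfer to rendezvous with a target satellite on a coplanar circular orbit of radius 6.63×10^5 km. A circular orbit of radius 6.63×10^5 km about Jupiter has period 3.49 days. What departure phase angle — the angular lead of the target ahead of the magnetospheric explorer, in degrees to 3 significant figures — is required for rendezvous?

φ = 104°

From Kepler's third law T² = 4π²r³/μ at r = 6.63×10^5 km, T = 3.49 days = 3.49 × 86400 s = 3.01536×10^5 s: μ = 4π²r³/T² = 1.26538×10^8 km³/s².
Transfer-ellipse semi-major axis a_t = (r₁ + r₂)/2 = (85900 + 6.630×10^5)/2 = 3.7445×10^5 km.
The half-period of the transfer ellipse is t = π√(a_t³/μ) = 63993 s.
The target's mean motion on its circular orbit is ω₂ = √(μ/r₂³) = 2.0837×10^-5 rad/s.
Angle swept by the target during transfer: ω₂·t = 1.3334 rad = 76.40°.
The magnetospheric explorer traverses 180° on the transfer ellipse, so the target must lead by 180° − 76.40° = 104°.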